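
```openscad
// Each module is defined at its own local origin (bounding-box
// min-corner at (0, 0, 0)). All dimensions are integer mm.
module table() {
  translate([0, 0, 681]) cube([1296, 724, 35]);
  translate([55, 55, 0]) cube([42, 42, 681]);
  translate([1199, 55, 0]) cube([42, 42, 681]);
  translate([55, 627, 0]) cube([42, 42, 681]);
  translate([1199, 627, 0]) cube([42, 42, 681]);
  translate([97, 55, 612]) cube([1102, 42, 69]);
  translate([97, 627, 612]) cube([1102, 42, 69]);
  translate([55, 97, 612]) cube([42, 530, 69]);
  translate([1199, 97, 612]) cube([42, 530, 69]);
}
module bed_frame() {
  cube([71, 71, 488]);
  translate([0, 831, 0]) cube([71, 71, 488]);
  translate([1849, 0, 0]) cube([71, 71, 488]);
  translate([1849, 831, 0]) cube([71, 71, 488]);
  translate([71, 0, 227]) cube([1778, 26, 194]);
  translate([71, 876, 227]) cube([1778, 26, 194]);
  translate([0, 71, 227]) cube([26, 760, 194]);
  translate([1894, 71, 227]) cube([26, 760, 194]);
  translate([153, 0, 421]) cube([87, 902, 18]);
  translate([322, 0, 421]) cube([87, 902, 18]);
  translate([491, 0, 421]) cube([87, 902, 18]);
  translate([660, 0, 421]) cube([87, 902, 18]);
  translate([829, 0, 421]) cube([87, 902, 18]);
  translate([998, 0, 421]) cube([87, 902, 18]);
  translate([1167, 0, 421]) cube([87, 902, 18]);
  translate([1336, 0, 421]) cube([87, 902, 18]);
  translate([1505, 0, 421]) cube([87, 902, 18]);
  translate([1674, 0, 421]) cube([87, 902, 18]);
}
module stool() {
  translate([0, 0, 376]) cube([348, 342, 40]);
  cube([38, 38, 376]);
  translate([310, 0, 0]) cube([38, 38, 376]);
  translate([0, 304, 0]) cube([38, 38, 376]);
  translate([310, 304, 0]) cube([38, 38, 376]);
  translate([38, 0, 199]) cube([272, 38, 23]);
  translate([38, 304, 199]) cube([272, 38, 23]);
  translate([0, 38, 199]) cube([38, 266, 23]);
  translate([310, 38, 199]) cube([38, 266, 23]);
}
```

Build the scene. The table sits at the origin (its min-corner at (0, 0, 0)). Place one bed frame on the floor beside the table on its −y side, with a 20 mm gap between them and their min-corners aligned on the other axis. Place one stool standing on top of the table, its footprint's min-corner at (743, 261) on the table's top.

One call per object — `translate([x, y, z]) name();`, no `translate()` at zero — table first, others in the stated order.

table();
translate([0, -922, 0]) bed_frame();
translate([743, 261, 716]) stool();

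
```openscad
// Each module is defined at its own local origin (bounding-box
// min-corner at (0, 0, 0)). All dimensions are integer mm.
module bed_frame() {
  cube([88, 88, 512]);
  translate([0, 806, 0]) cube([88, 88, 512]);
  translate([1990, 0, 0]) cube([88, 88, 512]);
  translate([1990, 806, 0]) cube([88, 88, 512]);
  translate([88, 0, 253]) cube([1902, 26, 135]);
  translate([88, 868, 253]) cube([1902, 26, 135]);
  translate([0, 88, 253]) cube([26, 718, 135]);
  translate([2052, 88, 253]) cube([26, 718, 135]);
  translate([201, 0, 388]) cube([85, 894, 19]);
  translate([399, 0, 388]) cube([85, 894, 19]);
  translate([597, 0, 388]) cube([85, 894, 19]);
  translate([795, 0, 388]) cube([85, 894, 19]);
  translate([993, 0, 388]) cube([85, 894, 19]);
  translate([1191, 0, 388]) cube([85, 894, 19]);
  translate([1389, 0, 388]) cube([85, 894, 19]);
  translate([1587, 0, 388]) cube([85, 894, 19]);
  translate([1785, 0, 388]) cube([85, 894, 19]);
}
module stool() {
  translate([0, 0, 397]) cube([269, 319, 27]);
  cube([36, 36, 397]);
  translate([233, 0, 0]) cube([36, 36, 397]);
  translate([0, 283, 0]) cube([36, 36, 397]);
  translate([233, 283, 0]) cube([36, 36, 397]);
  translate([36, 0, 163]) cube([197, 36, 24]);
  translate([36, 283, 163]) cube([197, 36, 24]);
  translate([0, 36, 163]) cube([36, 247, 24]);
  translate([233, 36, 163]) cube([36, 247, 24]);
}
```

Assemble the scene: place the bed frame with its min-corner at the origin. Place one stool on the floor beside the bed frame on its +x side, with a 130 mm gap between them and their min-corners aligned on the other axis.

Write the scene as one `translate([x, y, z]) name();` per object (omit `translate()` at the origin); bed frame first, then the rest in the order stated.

bed_frame();
translate([2208, 0, 0]) stool();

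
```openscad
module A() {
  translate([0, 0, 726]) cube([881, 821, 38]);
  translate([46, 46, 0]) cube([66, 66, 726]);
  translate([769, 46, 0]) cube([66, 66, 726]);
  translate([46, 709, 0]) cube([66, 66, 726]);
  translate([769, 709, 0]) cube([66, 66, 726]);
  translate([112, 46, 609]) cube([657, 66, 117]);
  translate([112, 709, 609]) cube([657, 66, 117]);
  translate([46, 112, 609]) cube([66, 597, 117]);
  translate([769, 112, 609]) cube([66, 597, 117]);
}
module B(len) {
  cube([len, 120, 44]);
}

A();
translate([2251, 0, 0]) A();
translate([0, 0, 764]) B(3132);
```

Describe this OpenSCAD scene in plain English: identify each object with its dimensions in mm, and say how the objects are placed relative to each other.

A is a rectangular dining table. The top is 881×821×38 mm with its upper surface at z = 764 mm. It stands on four 66×66 mm square legs, each inset 46 mm from the nearest pair of top edges, running from the floor to the underside of the top. Four apron rails, 66 mm thick and 117 mm tall, run between adjacent legs with their top edges flush with the underside of the top and their outer faces flush with the legs' outer faces.

B is a rectangular beam 3132 mm long (x), 120 mm deep (y), 44 mm thick (z).

The beam spans the tops of two tables placed 1370 mm apart, resting at z = 764 mm.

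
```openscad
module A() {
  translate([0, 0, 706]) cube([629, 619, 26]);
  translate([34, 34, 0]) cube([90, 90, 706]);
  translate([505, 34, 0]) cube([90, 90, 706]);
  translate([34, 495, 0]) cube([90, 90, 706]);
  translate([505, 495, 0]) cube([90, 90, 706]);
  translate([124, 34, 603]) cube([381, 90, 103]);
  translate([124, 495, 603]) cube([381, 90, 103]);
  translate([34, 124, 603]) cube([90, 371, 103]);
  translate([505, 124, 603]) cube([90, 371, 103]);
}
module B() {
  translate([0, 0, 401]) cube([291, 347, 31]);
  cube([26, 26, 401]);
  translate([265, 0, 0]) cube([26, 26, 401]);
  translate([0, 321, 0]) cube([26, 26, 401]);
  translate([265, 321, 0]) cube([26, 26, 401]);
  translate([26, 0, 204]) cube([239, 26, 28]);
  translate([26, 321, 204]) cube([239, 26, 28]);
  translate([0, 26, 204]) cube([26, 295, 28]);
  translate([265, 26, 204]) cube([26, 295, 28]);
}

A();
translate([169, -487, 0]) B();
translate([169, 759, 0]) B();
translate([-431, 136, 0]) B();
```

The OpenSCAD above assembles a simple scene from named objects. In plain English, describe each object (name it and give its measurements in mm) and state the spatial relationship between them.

A is a table: top 629 mm (x) × 619 mm (y), 26 mm thick, upper face at z = 732 mm, on four 90×90 mm square legs, each inset 34 mm from the nearest pair of top edges, running from z = 0 to the bottom of the top. Four apron rails, 90 mm thick and 103 mm tall, run between adjacent legs with their top edges flush with the underside of the top and their outer faces flush with the legs' outer faces.

B is a simple wooden stool: a rectangular seat 291 mm (x) by 347 mm (y), 31 mm thick, top face at z = 432 mm, on four square legs, each 26×26 mm in cross-section. The legs rest on z = 0, each flush with a corner of the seat. Four stretchers, 26 mm wide and 28 mm tall, connect adjacent legs with their undersides at z = 204 mm, each running between the inner faces of the legs it joins and aligned with the legs' outer faces on the other axis.

Three stools sit around the table at the −y, +y, −x sides.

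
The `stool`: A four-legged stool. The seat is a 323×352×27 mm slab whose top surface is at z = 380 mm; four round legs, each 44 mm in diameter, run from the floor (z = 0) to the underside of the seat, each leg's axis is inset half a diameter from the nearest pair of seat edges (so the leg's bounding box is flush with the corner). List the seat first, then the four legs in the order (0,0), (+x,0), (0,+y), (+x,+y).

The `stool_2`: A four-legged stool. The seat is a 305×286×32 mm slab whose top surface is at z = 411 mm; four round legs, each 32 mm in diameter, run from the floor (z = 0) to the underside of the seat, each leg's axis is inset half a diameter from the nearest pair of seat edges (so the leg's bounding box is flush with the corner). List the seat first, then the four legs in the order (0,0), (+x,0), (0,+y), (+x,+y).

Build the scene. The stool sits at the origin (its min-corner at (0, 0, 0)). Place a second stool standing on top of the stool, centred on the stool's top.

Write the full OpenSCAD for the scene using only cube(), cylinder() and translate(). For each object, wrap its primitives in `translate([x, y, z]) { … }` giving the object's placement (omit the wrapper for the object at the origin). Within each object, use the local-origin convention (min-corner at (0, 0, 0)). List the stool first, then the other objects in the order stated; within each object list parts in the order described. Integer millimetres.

translate([0, 0, 353]) cube([323, 352, 27]);
translate([22, 22, 0]) cylinder(h = 353, r = 22);
translate([301, 22, 0]) cylinder(h = 353, r = 22);
translate([22, 330, 0]) cylinder(h = 353, r = 22);
translate([301, 330, 0]) cylinder(h = 353, r = 22);
translate([9, 33, 380]) {
  translate([0, 0, 379]) cube([305, 286, 32]);
  translate([16, 16, 0]) cylinder(h = 379, r = 16);
  translate([289, 16, 0]) cylinder(h = 379, r = 16);
  translate([16, 270, 0]) cylinder(h = 379, r = 16);
  translate([289, 270, 0]) cylinder(h = 379, r = 16);
}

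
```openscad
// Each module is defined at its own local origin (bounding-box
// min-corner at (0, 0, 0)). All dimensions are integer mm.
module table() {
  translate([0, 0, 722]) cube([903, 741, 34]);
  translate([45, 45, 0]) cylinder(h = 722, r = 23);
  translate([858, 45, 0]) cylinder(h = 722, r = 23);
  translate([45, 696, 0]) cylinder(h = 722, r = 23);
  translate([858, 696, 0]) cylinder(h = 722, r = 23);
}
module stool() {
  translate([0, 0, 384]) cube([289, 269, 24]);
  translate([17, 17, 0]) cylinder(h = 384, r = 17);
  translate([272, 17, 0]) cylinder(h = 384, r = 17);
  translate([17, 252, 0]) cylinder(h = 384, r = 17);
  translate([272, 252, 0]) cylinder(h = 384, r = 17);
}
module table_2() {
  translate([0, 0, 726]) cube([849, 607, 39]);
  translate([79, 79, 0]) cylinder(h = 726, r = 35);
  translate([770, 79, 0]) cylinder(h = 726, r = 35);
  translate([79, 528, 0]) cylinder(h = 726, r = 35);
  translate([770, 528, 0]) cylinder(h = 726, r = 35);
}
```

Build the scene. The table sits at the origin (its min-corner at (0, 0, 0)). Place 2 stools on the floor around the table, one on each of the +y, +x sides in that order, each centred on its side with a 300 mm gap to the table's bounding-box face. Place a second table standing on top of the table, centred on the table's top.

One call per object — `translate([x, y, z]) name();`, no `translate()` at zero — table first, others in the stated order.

table();
translate([307, 1041, 0]) stool();
translate([1203, 236, 0]) stool();
translate([27, 67, 756]) table_2();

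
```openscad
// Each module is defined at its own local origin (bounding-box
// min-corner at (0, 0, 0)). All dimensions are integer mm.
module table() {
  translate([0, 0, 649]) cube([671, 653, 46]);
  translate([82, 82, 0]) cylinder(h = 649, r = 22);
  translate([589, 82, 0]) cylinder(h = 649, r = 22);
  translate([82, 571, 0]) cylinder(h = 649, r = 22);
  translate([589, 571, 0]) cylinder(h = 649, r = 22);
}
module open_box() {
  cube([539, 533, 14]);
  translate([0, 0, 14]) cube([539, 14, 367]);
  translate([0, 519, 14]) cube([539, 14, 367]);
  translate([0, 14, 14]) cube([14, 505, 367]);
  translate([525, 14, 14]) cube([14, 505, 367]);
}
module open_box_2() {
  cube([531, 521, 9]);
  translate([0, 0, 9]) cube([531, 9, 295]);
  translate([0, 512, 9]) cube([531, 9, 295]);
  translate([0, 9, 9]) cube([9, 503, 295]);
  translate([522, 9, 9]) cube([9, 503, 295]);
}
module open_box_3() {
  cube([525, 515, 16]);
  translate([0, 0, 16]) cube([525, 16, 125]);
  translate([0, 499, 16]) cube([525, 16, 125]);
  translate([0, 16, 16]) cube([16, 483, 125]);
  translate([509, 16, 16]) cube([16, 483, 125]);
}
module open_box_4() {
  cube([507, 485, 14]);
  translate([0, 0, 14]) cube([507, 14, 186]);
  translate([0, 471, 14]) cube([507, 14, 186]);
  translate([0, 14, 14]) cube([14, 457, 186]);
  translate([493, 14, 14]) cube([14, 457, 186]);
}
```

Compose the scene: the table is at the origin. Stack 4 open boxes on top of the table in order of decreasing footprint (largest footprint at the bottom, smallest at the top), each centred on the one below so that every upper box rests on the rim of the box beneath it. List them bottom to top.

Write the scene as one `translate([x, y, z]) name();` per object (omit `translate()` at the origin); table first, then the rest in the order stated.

table();
translate([66, 60, 695]) open_box();
translate([70, 66, 1076]) open_box_2();
translate([73, 69, 1380]) open_box_3();
translate([82, 84, 1521]) open_box_4();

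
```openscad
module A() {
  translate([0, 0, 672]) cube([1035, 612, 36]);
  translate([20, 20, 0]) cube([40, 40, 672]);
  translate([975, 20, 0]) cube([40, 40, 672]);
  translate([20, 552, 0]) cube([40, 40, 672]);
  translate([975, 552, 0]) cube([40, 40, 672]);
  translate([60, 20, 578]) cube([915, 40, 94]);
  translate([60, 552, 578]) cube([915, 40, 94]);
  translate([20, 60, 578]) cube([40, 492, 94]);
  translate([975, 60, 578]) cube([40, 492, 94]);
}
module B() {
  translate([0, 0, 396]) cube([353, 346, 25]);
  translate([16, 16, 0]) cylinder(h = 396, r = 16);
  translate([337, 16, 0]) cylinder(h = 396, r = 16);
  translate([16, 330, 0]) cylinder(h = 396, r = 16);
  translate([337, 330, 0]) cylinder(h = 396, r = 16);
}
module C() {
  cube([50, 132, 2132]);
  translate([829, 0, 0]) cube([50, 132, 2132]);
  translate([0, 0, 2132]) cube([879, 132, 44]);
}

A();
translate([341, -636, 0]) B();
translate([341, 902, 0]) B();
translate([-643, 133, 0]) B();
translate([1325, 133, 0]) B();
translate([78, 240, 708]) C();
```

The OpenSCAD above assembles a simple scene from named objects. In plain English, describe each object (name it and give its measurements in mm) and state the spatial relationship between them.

A is a table: top 1035 mm (x) × 612 mm (y), 36 mm thick, upper face at z = 708 mm, on four 40×40 mm square legs, each inset 20 mm from the nearest pair of top edges, running from z = 0 to the bottom of the top. Four apron rails, 40 mm thick and 94 mm tall, run between adjacent legs with their top edges flush with the underside of the top and their outer faces flush with the legs' outer faces.

B is a simple wooden stool: a rectangular seat 353 mm (x) by 346 mm (y), 25 mm thick, top face at z = 421 mm, on four round legs, each 32 mm in diameter. The legs rest on z = 0, each leg's axis is inset half a diameter from the nearest pair of seat edges (so the leg's bounding box is flush with the corner).

C is a door frame. The clear opening is 779 mm wide and 2132 mm high. Two 50 mm wide jambs, 132 mm deep, stand either side of the opening from the floor to the top of the opening. A 44 mm thick head sits across the top of both jambs, spanning the full outside width of the frame.

Four stools sit around the table at the −y, +y, −x, +x sides. The door frame is on top of the table, centred.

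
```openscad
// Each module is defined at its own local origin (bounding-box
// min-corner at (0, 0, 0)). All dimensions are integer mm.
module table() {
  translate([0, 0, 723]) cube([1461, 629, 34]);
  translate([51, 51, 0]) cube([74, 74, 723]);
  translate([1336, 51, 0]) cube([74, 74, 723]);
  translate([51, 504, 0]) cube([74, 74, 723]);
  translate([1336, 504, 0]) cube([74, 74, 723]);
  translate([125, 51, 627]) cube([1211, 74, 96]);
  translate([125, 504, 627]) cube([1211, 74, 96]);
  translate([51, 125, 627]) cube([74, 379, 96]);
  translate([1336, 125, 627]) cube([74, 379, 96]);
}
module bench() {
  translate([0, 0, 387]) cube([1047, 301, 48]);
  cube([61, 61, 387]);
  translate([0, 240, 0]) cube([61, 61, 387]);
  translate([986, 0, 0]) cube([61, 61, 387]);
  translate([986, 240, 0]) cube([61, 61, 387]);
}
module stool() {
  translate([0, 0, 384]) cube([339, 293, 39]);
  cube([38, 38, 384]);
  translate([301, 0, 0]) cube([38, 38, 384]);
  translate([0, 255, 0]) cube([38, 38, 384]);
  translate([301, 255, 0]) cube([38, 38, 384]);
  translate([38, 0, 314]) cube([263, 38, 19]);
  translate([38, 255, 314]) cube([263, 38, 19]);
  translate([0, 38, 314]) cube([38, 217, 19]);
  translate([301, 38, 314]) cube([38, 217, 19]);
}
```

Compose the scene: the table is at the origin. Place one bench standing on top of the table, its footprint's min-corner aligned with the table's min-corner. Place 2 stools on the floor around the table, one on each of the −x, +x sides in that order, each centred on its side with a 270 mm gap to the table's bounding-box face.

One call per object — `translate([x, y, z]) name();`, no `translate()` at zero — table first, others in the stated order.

table();
translate([0, 0, 757]) bench();
translate([-609, 168, 0]) stool();
translate([1731, 168, 0]) stool();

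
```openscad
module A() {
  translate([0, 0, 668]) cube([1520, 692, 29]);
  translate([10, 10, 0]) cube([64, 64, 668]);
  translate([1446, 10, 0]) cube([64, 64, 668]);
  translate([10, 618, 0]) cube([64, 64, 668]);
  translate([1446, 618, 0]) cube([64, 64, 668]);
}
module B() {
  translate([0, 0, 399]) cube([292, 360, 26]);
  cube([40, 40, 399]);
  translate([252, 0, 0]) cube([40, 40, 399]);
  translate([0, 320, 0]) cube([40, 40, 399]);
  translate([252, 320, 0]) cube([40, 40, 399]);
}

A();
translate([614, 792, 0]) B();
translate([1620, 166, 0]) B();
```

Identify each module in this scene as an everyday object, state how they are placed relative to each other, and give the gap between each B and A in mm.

Each stool's nearest face is 100 mm from the table's bounding box.

A is a table. B is a stool. Two stools sit around the table at the +y, +x sides. The gap between each stool and the table is 100 mm.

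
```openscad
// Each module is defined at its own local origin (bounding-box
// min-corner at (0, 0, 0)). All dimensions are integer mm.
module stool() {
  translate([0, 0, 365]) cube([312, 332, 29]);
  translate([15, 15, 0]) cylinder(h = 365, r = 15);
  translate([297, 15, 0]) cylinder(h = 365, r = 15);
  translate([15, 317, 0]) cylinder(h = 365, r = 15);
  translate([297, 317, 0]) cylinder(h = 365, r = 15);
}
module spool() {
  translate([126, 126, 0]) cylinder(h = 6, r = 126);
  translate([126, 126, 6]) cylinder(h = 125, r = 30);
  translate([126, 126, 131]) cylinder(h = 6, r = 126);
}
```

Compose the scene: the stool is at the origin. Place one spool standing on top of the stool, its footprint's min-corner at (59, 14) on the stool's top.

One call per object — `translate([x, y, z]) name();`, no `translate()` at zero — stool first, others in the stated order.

stool();
translate([59, 14, 394]) spool();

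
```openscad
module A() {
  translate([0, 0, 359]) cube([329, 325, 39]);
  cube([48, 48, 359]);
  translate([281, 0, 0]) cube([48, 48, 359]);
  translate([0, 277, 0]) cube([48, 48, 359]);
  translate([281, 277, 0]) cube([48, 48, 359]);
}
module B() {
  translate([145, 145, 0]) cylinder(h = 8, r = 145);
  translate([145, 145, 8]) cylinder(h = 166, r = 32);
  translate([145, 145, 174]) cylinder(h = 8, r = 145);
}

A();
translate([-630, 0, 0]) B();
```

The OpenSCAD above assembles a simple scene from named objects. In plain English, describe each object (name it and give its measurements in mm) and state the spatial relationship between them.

A is a four-legged stool. The seat is 329×325 mm, 39 mm thick, top at z = 398 mm. It stands on four square legs, each 48×48 mm in cross-section, from z = 0 to the seat underside, each flush with a corner of the seat.

B is a spool: two coaxial disc flanges of radius 145 mm and thickness 8 mm, joined by a core cylinder of radius 32 mm and height 166 mm. The lower flange rests on z = 0 and the three cylinders share a vertical axis.

The spool is on the floor beside the stool on its −x side.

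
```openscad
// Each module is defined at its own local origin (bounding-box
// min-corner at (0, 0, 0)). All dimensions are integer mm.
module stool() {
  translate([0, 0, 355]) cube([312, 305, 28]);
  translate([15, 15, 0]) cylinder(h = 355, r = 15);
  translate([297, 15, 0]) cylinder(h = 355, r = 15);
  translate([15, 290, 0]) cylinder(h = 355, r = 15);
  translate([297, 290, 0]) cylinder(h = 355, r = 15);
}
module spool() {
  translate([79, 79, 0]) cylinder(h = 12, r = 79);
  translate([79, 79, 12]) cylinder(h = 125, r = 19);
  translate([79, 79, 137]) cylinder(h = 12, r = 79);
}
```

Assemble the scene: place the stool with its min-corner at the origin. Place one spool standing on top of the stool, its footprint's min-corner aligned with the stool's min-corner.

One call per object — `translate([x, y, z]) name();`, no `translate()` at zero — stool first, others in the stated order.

stool();
translate([0, 0, 383]) spool();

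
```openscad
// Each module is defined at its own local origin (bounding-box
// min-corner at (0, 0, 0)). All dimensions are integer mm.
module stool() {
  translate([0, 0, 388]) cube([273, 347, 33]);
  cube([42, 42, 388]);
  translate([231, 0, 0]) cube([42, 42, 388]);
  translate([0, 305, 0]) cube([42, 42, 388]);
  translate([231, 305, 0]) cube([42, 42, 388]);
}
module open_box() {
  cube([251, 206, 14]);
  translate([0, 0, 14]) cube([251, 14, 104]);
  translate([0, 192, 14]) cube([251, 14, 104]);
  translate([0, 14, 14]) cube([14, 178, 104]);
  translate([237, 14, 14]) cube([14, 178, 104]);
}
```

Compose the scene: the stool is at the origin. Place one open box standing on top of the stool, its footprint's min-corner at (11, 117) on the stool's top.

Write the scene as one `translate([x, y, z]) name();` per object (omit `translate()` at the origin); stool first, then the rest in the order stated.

stool();
translate([11, 117, 421]) open_box();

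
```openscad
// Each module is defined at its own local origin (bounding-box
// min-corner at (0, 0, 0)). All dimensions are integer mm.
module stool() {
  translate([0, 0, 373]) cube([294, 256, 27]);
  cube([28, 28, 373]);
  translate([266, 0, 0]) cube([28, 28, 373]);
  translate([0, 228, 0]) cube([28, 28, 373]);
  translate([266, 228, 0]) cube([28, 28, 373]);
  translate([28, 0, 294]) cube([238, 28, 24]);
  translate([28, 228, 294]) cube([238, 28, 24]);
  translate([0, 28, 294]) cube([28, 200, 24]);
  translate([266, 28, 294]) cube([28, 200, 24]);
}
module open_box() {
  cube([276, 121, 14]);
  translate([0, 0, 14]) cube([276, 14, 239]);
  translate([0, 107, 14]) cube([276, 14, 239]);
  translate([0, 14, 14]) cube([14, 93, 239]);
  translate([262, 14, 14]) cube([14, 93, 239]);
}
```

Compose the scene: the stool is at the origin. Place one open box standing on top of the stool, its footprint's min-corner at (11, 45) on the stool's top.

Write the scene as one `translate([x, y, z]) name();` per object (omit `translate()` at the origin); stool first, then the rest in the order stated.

stool();
translate([11, 45, 400]) open_box();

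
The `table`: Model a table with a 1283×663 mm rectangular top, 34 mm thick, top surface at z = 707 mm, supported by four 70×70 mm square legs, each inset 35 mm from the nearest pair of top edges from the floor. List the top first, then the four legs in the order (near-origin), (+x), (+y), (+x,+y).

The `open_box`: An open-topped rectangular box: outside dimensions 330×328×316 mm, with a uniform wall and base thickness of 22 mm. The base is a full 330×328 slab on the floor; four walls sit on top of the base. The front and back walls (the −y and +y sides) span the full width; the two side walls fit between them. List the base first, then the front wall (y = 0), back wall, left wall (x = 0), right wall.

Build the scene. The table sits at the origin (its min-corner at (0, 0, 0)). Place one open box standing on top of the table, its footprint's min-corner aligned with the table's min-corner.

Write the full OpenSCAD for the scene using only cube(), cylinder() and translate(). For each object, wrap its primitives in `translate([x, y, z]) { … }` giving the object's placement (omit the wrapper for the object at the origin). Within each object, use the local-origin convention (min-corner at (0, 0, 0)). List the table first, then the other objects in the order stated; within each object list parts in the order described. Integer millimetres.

translate([0, 0, 673]) cube([1283, 663, 34]);
translate([35, 35, 0]) cube([70, 70, 673]);
translate([1178, 35, 0]) cube([70, 70, 673]);
translate([35, 558, 0]) cube([70, 70, 673]);
translate([1178, 558, 0]) cube([70, 70, 673]);
translate([0, 0, 707]) {
  cube([330, 328, 22]);
  translate([0, 0, 22]) cube([330, 22, 294]);
  translate([0, 306, 22]) cube([330, 22, 294]);
  translate([0, 22, 22]) cube([22, 284, 294]);
  translate([308, 22, 22]) cube([22, 284, 294]);
}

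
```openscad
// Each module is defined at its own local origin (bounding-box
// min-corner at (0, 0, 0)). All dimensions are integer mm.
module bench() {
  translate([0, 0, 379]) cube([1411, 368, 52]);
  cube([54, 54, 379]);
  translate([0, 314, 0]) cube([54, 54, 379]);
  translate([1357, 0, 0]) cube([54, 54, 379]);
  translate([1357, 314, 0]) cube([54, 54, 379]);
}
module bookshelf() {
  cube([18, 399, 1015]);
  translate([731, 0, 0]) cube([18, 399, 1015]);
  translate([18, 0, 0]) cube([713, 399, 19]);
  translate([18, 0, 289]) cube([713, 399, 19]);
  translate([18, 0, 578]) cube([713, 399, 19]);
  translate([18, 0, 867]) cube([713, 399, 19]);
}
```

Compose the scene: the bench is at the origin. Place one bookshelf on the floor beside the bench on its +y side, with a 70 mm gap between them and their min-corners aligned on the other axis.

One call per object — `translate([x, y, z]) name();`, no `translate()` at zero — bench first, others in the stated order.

bench();
translate([0, 438, 0]) bookshelf();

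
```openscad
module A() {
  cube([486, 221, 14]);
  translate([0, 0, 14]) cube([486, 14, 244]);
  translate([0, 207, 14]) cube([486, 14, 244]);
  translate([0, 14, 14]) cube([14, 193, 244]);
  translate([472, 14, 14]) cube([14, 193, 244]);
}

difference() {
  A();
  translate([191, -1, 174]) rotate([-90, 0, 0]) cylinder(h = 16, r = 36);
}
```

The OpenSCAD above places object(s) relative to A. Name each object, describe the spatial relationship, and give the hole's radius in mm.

A is an open box. The open box has a circular hole through its front wall. The hole's radius is 36 mm.

The subtracted cylinder has r = 36 mm.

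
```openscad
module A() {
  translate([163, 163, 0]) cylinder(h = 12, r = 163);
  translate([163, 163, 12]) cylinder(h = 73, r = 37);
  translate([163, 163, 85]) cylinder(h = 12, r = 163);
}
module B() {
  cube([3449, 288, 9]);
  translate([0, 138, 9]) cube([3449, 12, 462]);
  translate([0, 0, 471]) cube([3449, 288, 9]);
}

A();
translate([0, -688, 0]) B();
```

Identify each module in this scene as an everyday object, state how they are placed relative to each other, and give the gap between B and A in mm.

A is a spool. B is an I-beam. The I-beam is on the floor beside the spool on its −y side. The gap between the I-beam and the spool is 400 mm.

The I-beam's nearest face is 400 mm from the spool's −y face.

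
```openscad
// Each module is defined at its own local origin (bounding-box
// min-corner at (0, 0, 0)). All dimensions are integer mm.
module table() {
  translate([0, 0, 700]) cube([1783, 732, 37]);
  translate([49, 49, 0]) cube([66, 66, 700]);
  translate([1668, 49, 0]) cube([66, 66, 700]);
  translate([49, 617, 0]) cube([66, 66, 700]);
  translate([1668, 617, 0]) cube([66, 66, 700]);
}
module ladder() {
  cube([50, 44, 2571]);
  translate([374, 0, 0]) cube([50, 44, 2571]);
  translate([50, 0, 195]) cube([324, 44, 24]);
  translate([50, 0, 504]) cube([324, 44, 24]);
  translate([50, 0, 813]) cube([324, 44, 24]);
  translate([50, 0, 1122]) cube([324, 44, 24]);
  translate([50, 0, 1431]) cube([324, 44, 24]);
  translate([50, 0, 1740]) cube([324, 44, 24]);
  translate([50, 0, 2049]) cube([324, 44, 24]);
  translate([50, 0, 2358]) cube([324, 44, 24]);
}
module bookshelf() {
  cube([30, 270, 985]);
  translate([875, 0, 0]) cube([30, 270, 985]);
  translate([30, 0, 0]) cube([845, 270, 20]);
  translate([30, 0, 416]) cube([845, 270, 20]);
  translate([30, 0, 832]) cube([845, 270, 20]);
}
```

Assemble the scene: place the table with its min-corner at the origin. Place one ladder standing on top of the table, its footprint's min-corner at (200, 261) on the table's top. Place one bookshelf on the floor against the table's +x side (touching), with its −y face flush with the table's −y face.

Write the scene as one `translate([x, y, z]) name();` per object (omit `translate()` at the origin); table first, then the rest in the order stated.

table();
translate([200, 261, 737]) ladder();
translate([1783, 0, 0]) bookshelf();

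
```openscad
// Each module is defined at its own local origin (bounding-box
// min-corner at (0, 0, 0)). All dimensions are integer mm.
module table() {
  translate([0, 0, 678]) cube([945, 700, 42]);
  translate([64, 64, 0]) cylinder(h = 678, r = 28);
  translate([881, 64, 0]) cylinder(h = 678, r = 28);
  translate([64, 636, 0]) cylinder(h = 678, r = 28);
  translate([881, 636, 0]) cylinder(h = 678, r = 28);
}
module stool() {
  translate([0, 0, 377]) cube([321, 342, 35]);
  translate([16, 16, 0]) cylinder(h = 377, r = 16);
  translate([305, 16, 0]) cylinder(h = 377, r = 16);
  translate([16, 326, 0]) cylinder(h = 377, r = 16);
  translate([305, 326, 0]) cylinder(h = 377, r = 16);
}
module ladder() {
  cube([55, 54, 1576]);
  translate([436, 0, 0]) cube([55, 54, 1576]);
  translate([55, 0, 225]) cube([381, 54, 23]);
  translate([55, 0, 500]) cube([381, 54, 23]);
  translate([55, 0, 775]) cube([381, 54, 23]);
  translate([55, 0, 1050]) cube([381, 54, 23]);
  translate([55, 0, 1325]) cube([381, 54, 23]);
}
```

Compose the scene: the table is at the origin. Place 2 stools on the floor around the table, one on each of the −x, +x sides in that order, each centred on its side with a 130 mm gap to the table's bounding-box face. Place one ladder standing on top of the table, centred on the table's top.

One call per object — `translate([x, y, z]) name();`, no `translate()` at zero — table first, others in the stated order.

table();
translate([-451, 179, 0]) stool();
translate([1075, 179, 0]) stool();
translate([227, 323, 720]) ladder();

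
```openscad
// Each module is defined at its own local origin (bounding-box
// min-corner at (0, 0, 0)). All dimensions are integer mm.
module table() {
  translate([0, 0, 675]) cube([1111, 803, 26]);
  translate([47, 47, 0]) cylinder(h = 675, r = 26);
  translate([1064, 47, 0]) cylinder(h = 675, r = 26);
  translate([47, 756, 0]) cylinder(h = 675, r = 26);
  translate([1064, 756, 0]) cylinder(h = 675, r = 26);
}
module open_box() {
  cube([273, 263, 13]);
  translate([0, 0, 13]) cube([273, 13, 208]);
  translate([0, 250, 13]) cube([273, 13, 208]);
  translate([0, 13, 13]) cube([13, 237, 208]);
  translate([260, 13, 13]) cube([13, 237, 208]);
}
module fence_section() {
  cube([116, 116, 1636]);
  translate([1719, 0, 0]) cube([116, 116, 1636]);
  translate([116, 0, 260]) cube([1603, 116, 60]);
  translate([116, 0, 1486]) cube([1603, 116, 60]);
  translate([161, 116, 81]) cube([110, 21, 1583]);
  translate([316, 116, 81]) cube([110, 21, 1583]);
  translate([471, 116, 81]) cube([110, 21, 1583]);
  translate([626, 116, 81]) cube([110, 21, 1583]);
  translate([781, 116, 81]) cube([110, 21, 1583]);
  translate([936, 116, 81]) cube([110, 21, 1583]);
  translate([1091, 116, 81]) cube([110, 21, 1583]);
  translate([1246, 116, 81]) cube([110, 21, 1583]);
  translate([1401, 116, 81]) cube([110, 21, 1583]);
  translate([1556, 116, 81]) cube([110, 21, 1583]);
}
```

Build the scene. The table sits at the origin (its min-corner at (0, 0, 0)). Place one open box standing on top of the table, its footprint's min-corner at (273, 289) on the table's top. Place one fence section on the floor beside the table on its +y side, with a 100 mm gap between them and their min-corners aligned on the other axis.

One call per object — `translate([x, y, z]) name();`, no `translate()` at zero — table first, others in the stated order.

table();
translate([273, 289, 701]) open_box();
translate([0, 903, 0]) fence_section();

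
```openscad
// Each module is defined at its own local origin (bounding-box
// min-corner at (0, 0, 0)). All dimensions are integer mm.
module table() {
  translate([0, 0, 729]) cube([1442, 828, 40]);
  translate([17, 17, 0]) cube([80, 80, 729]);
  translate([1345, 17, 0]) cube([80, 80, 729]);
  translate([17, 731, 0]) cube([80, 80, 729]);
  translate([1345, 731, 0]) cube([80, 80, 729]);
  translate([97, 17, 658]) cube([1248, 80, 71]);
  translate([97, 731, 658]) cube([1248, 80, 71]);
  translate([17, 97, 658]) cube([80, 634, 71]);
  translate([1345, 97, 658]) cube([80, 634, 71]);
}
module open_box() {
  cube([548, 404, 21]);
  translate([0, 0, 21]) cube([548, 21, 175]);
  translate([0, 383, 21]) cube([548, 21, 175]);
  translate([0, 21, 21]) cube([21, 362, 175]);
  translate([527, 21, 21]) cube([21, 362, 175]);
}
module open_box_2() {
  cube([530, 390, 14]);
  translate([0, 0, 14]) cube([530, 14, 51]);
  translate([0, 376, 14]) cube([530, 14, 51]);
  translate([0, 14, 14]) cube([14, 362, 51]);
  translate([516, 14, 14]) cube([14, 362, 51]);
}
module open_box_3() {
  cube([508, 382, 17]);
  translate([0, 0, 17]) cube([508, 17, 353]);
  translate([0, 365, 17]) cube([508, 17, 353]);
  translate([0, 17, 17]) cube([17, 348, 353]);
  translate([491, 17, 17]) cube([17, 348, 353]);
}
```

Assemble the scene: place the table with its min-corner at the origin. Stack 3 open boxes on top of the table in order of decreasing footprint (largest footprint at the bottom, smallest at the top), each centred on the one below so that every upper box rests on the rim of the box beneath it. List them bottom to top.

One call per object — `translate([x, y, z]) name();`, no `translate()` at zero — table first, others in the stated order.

table();
translate([447, 212, 769]) open_box();
translate([456, 219, 965]) open_box_2();
translate([467, 223, 1030]) open_box_3();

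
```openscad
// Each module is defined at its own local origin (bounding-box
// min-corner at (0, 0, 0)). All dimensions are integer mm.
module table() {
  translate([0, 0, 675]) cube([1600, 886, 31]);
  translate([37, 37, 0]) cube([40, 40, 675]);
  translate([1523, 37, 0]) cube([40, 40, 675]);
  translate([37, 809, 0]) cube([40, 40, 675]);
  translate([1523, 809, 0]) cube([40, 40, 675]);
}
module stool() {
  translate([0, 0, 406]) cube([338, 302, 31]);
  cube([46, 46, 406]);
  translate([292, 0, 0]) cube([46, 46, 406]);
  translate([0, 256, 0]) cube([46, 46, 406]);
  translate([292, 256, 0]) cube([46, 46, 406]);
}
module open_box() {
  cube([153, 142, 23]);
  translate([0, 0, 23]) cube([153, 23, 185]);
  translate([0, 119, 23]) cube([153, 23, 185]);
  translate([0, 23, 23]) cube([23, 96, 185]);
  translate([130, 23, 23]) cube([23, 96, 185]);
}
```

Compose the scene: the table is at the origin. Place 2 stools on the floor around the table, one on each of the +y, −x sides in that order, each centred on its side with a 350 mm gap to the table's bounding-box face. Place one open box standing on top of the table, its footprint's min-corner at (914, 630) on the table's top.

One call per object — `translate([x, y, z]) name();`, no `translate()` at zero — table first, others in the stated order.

table();
translate([631, 1236, 0]) stool();
translate([-688, 292, 0]) stool();
translate([914, 630, 706]) open_box();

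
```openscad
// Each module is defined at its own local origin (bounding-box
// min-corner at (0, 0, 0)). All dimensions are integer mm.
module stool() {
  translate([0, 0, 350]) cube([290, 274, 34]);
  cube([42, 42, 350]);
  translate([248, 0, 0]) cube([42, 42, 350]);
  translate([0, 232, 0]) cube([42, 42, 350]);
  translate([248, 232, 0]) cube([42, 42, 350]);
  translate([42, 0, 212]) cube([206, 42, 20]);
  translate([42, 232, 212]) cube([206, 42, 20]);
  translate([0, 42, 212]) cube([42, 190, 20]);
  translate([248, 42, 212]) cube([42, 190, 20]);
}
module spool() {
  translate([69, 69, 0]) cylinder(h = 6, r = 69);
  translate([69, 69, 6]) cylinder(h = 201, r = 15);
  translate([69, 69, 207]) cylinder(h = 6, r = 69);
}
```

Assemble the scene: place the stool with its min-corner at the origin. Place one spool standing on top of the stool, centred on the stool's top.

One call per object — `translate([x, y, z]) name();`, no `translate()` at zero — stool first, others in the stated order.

stool();
translate([76, 68, 384]) spool();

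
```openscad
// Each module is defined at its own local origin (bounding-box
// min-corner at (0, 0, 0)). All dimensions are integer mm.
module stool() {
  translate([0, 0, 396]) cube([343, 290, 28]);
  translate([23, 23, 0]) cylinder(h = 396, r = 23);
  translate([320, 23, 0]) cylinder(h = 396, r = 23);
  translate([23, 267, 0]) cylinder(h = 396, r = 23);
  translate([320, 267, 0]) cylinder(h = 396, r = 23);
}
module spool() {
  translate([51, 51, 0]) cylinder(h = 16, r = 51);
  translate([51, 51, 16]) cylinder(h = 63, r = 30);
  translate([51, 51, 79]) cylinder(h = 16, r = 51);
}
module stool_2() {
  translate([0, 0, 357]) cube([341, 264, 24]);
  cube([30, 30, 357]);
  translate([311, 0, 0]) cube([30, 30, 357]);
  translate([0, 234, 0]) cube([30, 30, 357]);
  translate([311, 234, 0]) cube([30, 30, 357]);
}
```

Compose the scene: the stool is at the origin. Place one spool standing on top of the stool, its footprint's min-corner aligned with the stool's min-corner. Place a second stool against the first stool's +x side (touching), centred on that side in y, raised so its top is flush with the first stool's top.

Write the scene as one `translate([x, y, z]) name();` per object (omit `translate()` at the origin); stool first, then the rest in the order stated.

stool();
translate([0, 0, 424]) spool();
translate([343, 13, 43]) stool_2();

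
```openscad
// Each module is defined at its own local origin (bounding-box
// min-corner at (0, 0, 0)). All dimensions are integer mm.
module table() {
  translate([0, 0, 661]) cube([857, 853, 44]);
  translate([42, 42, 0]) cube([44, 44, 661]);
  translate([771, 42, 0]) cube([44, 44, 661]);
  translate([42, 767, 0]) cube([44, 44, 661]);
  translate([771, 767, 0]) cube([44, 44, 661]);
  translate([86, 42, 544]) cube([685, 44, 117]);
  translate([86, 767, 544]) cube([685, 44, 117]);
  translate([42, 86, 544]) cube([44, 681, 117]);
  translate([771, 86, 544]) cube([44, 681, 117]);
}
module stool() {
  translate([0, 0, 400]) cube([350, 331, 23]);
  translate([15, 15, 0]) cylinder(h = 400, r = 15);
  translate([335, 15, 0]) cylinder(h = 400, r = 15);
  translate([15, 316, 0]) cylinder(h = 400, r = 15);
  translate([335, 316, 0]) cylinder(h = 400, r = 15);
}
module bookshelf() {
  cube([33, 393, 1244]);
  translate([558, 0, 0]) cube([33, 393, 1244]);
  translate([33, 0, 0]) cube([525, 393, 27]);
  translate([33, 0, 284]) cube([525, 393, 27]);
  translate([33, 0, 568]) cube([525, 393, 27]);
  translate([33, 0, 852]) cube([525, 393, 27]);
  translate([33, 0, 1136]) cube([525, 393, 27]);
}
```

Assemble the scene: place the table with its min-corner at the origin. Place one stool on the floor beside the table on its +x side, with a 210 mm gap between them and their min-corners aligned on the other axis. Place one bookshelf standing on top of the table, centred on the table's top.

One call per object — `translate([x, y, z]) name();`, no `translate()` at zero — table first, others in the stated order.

table();
translate([1067, 0, 0]) stool();
translate([133, 230, 705]) bookshelf();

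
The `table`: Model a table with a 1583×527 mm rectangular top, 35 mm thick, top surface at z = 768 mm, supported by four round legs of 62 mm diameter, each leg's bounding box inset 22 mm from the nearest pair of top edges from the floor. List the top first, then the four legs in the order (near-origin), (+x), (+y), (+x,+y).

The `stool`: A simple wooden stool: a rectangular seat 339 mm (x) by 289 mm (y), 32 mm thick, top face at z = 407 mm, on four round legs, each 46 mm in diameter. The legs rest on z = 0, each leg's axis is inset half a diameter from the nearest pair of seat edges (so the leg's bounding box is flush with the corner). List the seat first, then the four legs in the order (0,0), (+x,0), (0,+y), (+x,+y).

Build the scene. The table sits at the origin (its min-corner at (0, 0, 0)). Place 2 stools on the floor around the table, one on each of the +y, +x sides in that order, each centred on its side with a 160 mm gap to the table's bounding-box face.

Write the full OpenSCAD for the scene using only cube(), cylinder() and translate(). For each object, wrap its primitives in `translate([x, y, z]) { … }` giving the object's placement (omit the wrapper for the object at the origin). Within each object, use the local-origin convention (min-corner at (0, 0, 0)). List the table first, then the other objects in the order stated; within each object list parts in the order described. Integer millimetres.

translate([0, 0, 733]) cube([1583, 527, 35]);
translate([53, 53, 0]) cylinder(h = 733, r = 31);
translate([1530, 53, 0]) cylinder(h = 733, r = 31);
translate([53, 474, 0]) cylinder(h = 733, r = 31);
translate([1530, 474, 0]) cylinder(h = 733, r = 31);
translate([622, 687, 0]) {
  translate([0, 0, 375]) cube([339, 289, 32]);
  translate([23, 23, 0]) cylinder(h = 375, r = 23);
  translate([316, 23, 0]) cylinder(h = 375, r = 23);
  translate([23, 266, 0]) cylinder(h = 375, r = 23);
  translate([316, 266, 0]) cylinder(h = 375, r = 23);
}
translate([1743, 119, 0]) {
  translate([0, 0, 375]) cube([339, 289, 32]);
  translate([23, 23, 0]) cylinder(h = 375, r = 23);
  translate([316, 23, 0]) cylinder(h = 375, r = 23);
  translate([23, 266, 0]) cylinder(h = 375, r = 23);
  translate([316, 266, 0]) cylinder(h = 375, r = 23);
}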